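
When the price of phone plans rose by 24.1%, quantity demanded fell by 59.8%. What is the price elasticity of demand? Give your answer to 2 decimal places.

-2.48

ε = %ΔQ / %ΔP = (-59.8)/(24.1) = -2.481.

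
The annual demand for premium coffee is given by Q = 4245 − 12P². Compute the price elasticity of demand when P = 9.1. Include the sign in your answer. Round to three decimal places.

-0.611

At P = 9.1, Q = 3251.280.
dQ/dP = −24P = -218.400.
ε = (dQ/dP)(P/Q) = (-218.400)(9.1/3251.280).
|ε| < 1, so demand is inelastic at this price.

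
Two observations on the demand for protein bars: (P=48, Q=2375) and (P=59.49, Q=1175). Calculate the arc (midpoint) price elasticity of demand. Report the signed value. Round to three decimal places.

-3.162

ΔQ = 1175 − 2375 = -1200; ΔP = 59.49 − 48 = 11.49.
Midpoints: P̄ = 53.75, Q̄ = 1775.0.
ε = (ΔQ/ΔP)(P̄/Q̄) = (-1200/11.49)(53.75/1775.0).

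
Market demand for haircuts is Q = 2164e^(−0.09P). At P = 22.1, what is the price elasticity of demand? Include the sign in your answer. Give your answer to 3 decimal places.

-1.989

At P = 22.1, Q = 296.105.
dQ/dP = −0.09·2164e^(−0.09P) = −0.09Q = -26.649.
ε = (dQ/dP)(P/Q) = (-26.649)(22.1/296.105).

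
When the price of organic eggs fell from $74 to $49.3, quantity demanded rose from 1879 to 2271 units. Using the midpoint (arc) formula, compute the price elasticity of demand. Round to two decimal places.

ΔQ = 2271 − 1879 = 392; ΔP = 49.3 − 74 = -24.7.
Midpoints: P̄ = 61.65, Q̄ = 2075.0.
ε = (ΔQ/ΔP)(P̄/Q̄) = (392/-24.7)(61.65/2075.0).

-0.47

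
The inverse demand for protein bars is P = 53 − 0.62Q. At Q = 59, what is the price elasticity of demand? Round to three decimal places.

At Q = 59, P = 53 − 0.62(59) = 16.42.
dP/dQ = −0.62, so dQ/dP = 1/(−0.62) = -1.613.
ε = (dQ/dP)(P/Q) = (-1.613)(16.42/59).

-0.449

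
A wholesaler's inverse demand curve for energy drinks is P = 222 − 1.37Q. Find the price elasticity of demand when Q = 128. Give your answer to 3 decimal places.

At Q = 128, P = 222 − 1.37(128) = 46.64.
dP/dQ = −1.37, so dQ/dP = 1/(−1.37) = -0.730.
ε = (dQ/dP)(P/Q) = (-0.730)(46.64/128).

-0.266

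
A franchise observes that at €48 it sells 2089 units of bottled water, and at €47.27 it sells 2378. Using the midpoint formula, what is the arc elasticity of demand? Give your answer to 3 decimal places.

-8.443

ΔQ = 2378 − 2089 = 289; ΔP = 47.27 − 48 = -0.73.
Midpoints: P̄ = 47.64, Q̄ = 2233.5.
ε = (ΔQ/ΔP)(P̄/Q̄) = (289/-0.73)(47.64/2233.5).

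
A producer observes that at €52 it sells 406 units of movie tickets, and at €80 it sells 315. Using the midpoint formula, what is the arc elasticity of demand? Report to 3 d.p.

ΔQ = 315 − 406 = -91; ΔP = 80 − 52 = 28.
Midpoints: P̄ = 66.00, Q̄ = 360.5.
ε = (ΔQ/ΔP)(P̄/Q̄) = (-91/28)(66.00/360.5).

-0.595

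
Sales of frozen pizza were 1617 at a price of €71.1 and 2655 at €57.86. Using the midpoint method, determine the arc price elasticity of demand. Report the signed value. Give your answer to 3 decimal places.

-2.367

ΔQ = 2655 − 1617 = 1038; ΔP = 57.86 − 71.1 = -13.24.
Midpoints: P̄ = 64.48, Q̄ = 2136.0.
ε = (ΔQ/ΔP)(P̄/Q̄) = (1038/-13.24)(64.48/2136.0).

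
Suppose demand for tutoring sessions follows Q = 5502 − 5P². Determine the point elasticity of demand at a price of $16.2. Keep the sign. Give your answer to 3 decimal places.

At P = 16.2, Q = 4189.800.
dQ/dP = −10P = -162.
ε = (dQ/dP)(P/Q) = (-162)(16.2/4189.800).
|ε| < 1, so demand is inelastic at this price.

-0.626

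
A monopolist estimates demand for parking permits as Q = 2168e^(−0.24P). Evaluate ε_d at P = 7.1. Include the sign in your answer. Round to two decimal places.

At P = 7.1, Q = 394.477.
dQ/dP = −0.24·2168e^(−0.24P) = −0.24Q = -94.674.
ε = (dQ/dP)(P/Q) = (-94.674)(7.1/394.477).

-1.70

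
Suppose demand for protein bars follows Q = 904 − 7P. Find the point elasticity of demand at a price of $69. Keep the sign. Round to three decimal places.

At P = 69, Q = 421.
dQ/dP = −7.
ε = (dQ/dP)(P/Q) = (-7)(69/421).

-1.147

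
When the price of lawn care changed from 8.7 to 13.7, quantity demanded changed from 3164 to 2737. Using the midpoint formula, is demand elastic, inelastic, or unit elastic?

inelastic

Arc ε ≈ -0.324.
|ε| = 0.32 < 1.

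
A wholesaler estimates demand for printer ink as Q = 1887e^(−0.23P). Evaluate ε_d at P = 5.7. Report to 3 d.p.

-1.311

At P = 5.7, Q = 508.642.
dQ/dP = −0.23·1887e^(−0.23P) = −0.23Q = -116.988.
ε = (dQ/dP)(P/Q) = (-116.988)(5.7/508.642).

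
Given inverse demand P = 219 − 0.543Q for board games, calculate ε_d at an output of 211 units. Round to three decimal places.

-0.911

At Q = 211, P = 219 − 0.543(211) = 104.43.
dP/dQ = −0.543, so dQ/dP = 1/(−0.543) = -1.842.
ε = (dQ/dP)(P/Q) = (-1.842)(104.43/211).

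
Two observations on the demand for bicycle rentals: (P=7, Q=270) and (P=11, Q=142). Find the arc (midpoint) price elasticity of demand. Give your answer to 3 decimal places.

ΔQ = 142 − 270 = -128; ΔP = 11 − 7 = 4.
Midpoints: P̄ = 9.00, Q̄ = 206.0.
ε = (ΔQ/ΔP)(P̄/Q̄) = (-128/4)(9.00/206.0).

-1.398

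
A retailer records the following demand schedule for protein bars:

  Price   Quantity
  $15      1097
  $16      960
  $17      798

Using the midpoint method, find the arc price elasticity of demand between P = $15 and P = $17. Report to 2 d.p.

At P = 15, Q = 1097; at P = 17, Q = 798.
ΔQ = -299, ΔP = 2. Midpoints: P̄ = 16.00, Q̄ = 947.5.
ε = (ΔQ/ΔP)(P̄/Q̄) = (-299/2)(16.00/947.5).

-2.52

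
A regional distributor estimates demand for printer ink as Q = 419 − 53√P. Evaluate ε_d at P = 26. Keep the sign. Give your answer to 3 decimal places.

At P = 26, Q = 148.752.
dQ/dP = −53/(2√P) = -5.197.
ε = (dQ/dP)(P/Q) = (-5.197)(26/148.752).

-0.908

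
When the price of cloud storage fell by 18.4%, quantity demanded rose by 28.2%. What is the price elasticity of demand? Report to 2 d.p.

-1.53

ε = %ΔQ / %ΔP = (28.2)/(-18.4) = -1.533.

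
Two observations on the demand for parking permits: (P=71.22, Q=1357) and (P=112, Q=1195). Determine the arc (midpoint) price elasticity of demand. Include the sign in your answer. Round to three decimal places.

-0.285

ΔQ = 1195 − 1357 = -162; ΔP = 112 − 71.22 = 40.78.
Midpoints: P̄ = 91.61, Q̄ = 1276.0.
ε = (ΔQ/ΔP)(P̄/Q̄) = (-162/40.78)(91.61/1276.0).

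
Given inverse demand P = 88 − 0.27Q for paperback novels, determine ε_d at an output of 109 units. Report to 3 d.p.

At Q = 109, P = 88 − 0.27(109) = 58.57.
dP/dQ = −0.27, so dQ/dP = 1/(−0.27) = -3.704.
ε = (dQ/dP)(P/Q) = (-3.704)(58.57/109).

-1.990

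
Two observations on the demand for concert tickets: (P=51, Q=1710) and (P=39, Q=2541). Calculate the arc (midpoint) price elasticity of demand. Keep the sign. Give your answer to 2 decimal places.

-1.47

ΔQ = 2541 − 1710 = 831; ΔP = 39 − 51 = -12.
Midpoints: P̄ = 45.00, Q̄ = 2125.5.
ε = (ΔQ/ΔP)(P̄/Q̄) = (831/-12)(45.00/2125.5).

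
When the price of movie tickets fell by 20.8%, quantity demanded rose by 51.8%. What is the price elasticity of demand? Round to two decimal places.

-2.49

ε = %ΔQ / %ΔP = (51.8)/(-20.8) = -2.490.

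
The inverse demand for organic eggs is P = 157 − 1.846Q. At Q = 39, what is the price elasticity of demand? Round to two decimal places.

-1.18

At Q = 39, P = 157 − 1.846(39) = 85.01.
dP/dQ = −1.846, so dQ/dP = 1/(−1.846) = -0.542.
ε = (dQ/dP)(P/Q) = (-0.542)(85.01/39).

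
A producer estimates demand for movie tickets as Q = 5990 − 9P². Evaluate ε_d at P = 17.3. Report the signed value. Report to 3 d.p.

-1.634

At P = 17.3, Q = 3296.390.
dQ/dP = −18P = -311.400.
ε = (dQ/dP)(P/Q) = (-311.400)(17.3/3296.390).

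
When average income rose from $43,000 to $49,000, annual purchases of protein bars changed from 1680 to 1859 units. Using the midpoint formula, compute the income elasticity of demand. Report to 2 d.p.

0.78

ΔQ = 179, ΔI = 6000. Midpoints: Ī = 46,000, Q̄ = 1769.5.
ε_I = (ΔQ/ΔI)(Ī/Q̄) = (179/6000)(46000/1769.5).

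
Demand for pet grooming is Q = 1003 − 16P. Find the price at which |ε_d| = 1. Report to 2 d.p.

31.34

For linear demand Q = a − bP, ε = −bP/(a − bP). |ε| = 1 when bP = a − bP, i.e. P = a/(2b).
P = 1003/(2·16) = 1003/32 = 31.3438.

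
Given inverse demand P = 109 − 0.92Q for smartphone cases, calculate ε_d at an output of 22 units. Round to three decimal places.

At Q = 22, P = 109 − 0.92(22) = 88.76.
dP/dQ = −0.92, so dQ/dP = 1/(−0.92) = -1.087.
ε = (dQ/dP)(P/Q) = (-1.087)(88.76/22).

-4.385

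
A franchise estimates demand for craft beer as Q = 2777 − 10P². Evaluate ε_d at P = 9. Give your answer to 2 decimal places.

-0.82

At P = 9, Q = 1967.
dQ/dP = −20P = -180.
ε = (dQ/dP)(P/Q) = (-180)(9/1967).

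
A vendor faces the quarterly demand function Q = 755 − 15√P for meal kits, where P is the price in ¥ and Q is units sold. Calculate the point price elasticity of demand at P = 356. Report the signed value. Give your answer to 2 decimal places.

At P = 356, Q = 471.981.
dQ/dP = −15/(2√P) = -0.397.
ε = (dQ/dP)(P/Q) = (-0.397)(356/471.981).

-0.30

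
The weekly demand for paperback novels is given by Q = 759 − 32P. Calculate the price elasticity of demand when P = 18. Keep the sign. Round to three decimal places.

-3.148

At P = 18, Q = 183.
dQ/dP = −32.
ε = (dQ/dP)(P/Q) = (-32)(18/183).
|ε| > 1, so demand is elastic at this price.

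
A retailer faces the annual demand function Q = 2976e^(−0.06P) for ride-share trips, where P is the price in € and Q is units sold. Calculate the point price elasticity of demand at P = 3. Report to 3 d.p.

-0.180

At P = 3, Q = 2485.764.
dQ/dP = −0.06·2976e^(−0.06P) = −0.06Q = -149.146.
ε = (dQ/dP)(P/Q) = (-149.146)(3/2485.764).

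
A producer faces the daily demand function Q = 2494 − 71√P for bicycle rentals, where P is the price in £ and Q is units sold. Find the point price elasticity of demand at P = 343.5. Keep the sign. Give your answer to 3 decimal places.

-0.558

At P = 343.5, Q = 1178.104.
dQ/dP = −71/(2√P) = -1.915.
ε = (dQ/dP)(P/Q) = (-1.915)(343.5/1178.104).
|ε| < 1, so demand is inelastic at this price.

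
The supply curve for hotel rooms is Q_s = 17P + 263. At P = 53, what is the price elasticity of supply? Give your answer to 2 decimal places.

At P = 53, Q_s = 1164.
dQ_s/dP = 17.
ε_s = (dQ_s/dP)(P/Q_s) = (17)(53/1164).

0.77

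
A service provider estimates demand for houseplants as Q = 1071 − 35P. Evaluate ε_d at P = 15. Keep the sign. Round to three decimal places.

-0.962

At P = 15, Q = 546.
dQ/dP = −35.
ε = (dQ/dP)(P/Q) = (-35)(15/546).
|ε| < 1, so demand is inelastic at this price.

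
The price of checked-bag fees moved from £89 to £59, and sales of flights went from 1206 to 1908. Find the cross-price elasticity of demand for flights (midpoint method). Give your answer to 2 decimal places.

ΔQ_x = 1908 − 1206 = 702; ΔP_y = 59 − 89 = -30.
Midpoints: P̄_y = 74.00, Q̄_x = 1557.0.
ε_xy = (ΔQ_x/ΔP_y)(P̄_y/Q̄_x) = (702/-30)(74.00/1557.0).

-1.11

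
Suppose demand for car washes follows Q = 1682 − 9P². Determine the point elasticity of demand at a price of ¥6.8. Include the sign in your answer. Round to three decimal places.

-0.658

At P = 6.8, Q = 1265.840.
dQ/dP = −18P = -122.400.
ε = (dQ/dP)(P/Q) = (-122.400)(6.8/1265.840).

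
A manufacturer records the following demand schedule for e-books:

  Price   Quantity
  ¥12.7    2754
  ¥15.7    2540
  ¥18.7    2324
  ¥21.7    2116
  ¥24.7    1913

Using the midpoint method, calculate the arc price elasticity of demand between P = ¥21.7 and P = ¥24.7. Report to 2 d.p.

-0.78

At P = 21.7, Q = 2116; at P = 24.7, Q = 1913.
ΔQ = -203, ΔP = 3.0. Midpoints: P̄ = 23.20, Q̄ = 2014.5.
ε = (ΔQ/ΔP)(P̄/Q̄) = (-203/3.0)(23.20/2014.5).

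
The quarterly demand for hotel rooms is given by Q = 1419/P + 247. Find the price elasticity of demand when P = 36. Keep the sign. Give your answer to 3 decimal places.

-0.138

At P = 36, Q = 286.417.
dQ/dP = −1419/P² = -1.095.
ε = (dQ/dP)(P/Q) = (-1.095)(36/286.417).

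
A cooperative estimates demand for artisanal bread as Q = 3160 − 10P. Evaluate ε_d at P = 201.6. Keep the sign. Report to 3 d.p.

At P = 201.6, Q = 1144.
dQ/dP = −10.
ε = (dQ/dP)(P/Q) = (-10)(201.6/1144).
|ε| > 1, so demand is elastic at this price.

-1.762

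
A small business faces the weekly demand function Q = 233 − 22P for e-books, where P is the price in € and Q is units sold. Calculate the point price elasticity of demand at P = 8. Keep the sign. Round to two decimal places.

-3.09

At P = 8, Q = 57.
dQ/dP = −22.
ε = (dQ/dP)(P/Q) = (-22)(8/57).
|ε| > 1, so demand is elastic at this price.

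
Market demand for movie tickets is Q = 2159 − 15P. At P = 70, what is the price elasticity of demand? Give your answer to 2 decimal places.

At P = 70, Q = 1109.
dQ/dP = −15.
ε = (dQ/dP)(P/Q) = (-15)(70/1109).

-0.95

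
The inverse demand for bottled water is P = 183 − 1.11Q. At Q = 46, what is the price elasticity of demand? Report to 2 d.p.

-2.58

At Q = 46, P = 183 − 1.11(46) = 131.94.
dP/dQ = −1.11, so dQ/dP = 1/(−1.11) = -0.901.
ε = (dQ/dP)(P/Q) = (-0.901)(131.94/46).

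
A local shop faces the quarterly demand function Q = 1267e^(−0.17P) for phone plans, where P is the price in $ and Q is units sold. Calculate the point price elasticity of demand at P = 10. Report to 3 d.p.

-1.700

At P = 10, Q = 231.460.
dQ/dP = −0.17·1267e^(−0.17P) = −0.17Q = -39.348.
ε = (dQ/dP)(P/Q) = (-39.348)(10/231.460).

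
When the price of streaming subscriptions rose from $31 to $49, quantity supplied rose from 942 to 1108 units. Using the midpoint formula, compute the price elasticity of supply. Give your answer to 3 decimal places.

0.360

ΔQ = 1108 − 942 = 166; ΔP = 49 − 31 = 18.
Midpoints: P̄ = 40.00, Q̄ = 1025.0.
ε_s = (ΔQ/ΔP)(P̄/Q̄) = (166/18)(40.00/1025.0).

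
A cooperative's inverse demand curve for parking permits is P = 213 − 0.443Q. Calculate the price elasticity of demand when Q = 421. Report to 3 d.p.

At Q = 421, P = 213 − 0.443(421) = 26.50.
dP/dQ = −0.443, so dQ/dP = 1/(−0.443) = -2.257.
ε = (dQ/dP)(P/Q) = (-2.257)(26.50/421).

-0.142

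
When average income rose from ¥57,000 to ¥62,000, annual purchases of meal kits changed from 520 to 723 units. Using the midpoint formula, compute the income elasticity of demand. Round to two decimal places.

3.89

ΔQ = 203, ΔI = 5000. Midpoints: Ī = 59,500, Q̄ = 621.5.
ε_I = (ΔQ/ΔI)(Ī/Q̄) = (203/5000)(59500/621.5).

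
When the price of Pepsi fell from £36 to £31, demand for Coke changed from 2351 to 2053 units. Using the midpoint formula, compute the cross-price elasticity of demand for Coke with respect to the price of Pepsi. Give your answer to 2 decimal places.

0.91

ΔQ_x = 2053 − 2351 = -298; ΔP_y = 31 − 36 = -5.
Midpoints: P̄_y = 33.50, Q̄_x = 2202.0.
ε_xy = (ΔQ_x/ΔP_y)(P̄_y/Q̄_x) = (-298/-5)(33.50/2202.0).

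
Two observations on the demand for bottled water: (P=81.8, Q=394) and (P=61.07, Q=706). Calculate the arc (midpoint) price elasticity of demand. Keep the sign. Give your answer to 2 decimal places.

-1.95

ΔQ = 706 − 394 = 312; ΔP = 61.07 − 81.8 = -20.73.
Midpoints: P̄ = 71.44, Q̄ = 550.0.
ε = (ΔQ/ΔP)(P̄/Q̄) = (312/-20.73)(71.44/550.0).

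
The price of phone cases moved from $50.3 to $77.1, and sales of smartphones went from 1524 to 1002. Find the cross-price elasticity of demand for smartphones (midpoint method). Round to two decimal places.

ΔQ_x = 1002 − 1524 = -522; ΔP_y = 77.1 − 50.3 = 26.8.
Midpoints: P̄_y = 63.70, Q̄_x = 1263.0.
ε_xy = (ΔQ_x/ΔP_y)(P̄_y/Q̄_x) = (-522/26.8)(63.70/1263.0).
ε_xy < 0, so the goods are complements.

-0.98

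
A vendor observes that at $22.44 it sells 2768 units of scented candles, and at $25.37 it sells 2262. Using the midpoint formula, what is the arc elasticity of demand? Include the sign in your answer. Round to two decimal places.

ΔQ = 2262 − 2768 = -506; ΔP = 25.37 − 22.44 = 2.93.
Midpoints: P̄ = 23.91, Q̄ = 2515.0.
ε = (ΔQ/ΔP)(P̄/Q̄) = (-506/2.93)(23.91/2515.0).

-1.64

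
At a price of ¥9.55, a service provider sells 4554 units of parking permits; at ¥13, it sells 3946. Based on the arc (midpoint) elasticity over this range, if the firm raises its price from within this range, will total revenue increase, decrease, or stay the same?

increase

Arc ε = (-608/3.45)(11.28/4250.0) ≈ -0.468.
|ε| = 0.47 < 1, so demand is inelastic. A price rise therefore raises total revenue.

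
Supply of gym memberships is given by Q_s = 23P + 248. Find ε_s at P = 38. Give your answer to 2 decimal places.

0.78

At P = 38, Q_s = 1122.
dQ_s/dP = 23.
ε_s = (dQ_s/dP)(P/Q_s) = (23)(38/1122).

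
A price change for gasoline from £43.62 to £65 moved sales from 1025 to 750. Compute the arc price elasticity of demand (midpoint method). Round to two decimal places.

-0.79

ΔQ = 750 − 1025 = -275; ΔP = 65 − 43.62 = 21.38.
Midpoints: P̄ = 54.31, Q̄ = 887.5.
ε = (ΔQ/ΔP)(P̄/Q̄) = (-275/21.38)(54.31/887.5).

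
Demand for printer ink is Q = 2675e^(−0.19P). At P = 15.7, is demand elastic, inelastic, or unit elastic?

Q = 135.464, dQ/dP = -25.738.
ε = (dQ/dP)(P/Q) ≈ -2.983.
|ε| = 2.98 > 1.

elastic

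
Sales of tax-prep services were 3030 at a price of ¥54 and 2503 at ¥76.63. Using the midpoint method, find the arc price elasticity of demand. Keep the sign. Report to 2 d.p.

ΔQ = 2503 − 3030 = -527; ΔP = 76.63 − 54 = 22.63.
Midpoints: P̄ = 65.31, Q̄ = 2766.5.
ε = (ΔQ/ΔP)(P̄/Q̄) = (-527/22.63)(65.31/2766.5).

-0.55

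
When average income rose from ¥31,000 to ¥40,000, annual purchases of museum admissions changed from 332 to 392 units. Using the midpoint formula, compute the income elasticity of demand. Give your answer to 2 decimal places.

ΔQ = 60, ΔI = 9000. Midpoints: Ī = 35,500, Q̄ = 362.0.
ε_I = (ΔQ/ΔI)(Ī/Q̄) = (60/9000)(35500/362.0).

0.65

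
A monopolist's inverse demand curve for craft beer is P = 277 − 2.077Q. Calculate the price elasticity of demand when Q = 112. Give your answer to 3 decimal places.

-0.191

At Q = 112, P = 277 − 2.077(112) = 44.38.
dP/dQ = −2.077, so dQ/dP = 1/(−2.077) = -0.481.
ε = (dQ/dP)(P/Q) = (-0.481)(44.38/112).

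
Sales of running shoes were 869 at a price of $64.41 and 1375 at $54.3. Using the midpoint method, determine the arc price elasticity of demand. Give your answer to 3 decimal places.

-2.648

ΔQ = 1375 − 869 = 506; ΔP = 54.3 − 64.41 = -10.11.
Midpoints: P̄ = 59.35, Q̄ = 1122.0.
ε = (ΔQ/ΔP)(P̄/Q̄) = (506/-10.11)(59.35/1122.0).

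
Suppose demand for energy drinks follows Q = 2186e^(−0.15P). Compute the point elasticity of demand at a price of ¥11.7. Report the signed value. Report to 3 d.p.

At P = 11.7, Q = 377.975.
dQ/dP = −0.15·2186e^(−0.15P) = −0.15Q = -56.696.
ε = (dQ/dP)(P/Q) = (-56.696)(11.7/377.975).
|ε| > 1, so demand is elastic at this price.

-1.755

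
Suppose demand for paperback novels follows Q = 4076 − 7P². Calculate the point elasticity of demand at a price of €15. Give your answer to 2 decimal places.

-1.26

At P = 15, Q = 2501.
dQ/dP = −14P = -210.
ε = (dQ/dP)(P/Q) = (-210)(15/2501).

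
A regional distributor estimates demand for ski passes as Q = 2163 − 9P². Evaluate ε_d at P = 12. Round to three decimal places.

At P = 12, Q = 867.
dQ/dP = −18P = -216.
ε = (dQ/dP)(P/Q) = (-216)(12/867).

-2.990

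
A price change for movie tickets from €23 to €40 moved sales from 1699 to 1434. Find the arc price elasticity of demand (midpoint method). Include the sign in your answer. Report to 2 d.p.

-0.31

ΔQ = 1434 − 1699 = -265; ΔP = 40 − 23 = 17.
Midpoints: P̄ = 31.50, Q̄ = 1566.5.
ε = (ΔQ/ΔP)(P̄/Q̄) = (-265/17)(31.50/1566.5).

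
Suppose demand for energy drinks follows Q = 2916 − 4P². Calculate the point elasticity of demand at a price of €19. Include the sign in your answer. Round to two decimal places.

-1.96

At P = 19, Q = 1472.
dQ/dP = −8P = -152.
ε = (dQ/dP)(P/Q) = (-152)(19/1472).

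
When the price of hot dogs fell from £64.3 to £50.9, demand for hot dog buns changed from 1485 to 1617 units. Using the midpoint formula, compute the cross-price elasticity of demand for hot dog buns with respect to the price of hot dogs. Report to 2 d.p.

-0.37

ΔQ_x = 1617 − 1485 = 132; ΔP_y = 50.9 − 64.3 = -13.4.
Midpoints: P̄_y = 57.60, Q̄_x = 1551.0.
ε_xy = (ΔQ_x/ΔP_y)(P̄_y/Q̄_x) = (132/-13.4)(57.60/1551.0).
ε_xy < 0, so the goods are complements.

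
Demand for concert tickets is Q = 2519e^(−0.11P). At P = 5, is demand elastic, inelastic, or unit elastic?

inelastic

Q = 1453.337, dQ/dP = -159.867.
ε = (dQ/dP)(P/Q) ≈ -0.550.
|ε| = 0.55 < 1.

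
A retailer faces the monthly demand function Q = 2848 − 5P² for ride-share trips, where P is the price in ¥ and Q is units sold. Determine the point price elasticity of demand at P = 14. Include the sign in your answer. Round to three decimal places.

-1.049

At P = 14, Q = 1868.
dQ/dP = −10P = -140.
ε = (dQ/dP)(P/Q) = (-140)(14/1868).
|ε| > 1, so demand is elastic at this price.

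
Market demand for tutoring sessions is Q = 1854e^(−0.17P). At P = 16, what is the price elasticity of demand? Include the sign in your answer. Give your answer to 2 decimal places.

-2.72

At P = 16, Q = 122.132.
dQ/dP = −0.17·1854e^(−0.17P) = −0.17Q = -20.762.
ε = (dQ/dP)(P/Q) = (-20.762)(16/122.132).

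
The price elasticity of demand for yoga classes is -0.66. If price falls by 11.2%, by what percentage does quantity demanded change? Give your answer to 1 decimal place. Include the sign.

7.4%

%ΔQ ≈ ε × %ΔP = (-0.66)(-11.2%) = 7.39%.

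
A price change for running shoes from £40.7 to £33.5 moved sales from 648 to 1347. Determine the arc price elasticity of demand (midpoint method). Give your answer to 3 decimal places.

ΔQ = 1347 − 648 = 699; ΔP = 33.5 − 40.7 = -7.2.
Midpoints: P̄ = 37.10, Q̄ = 997.5.
ε = (ΔQ/ΔP)(P̄/Q̄) = (699/-7.2)(37.10/997.5).

-3.611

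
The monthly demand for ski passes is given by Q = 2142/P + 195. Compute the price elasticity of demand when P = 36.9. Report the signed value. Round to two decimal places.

-0.23

At P = 36.9, Q = 253.049.
dQ/dP = −2142/P² = -1.573.
ε = (dQ/dP)(P/Q) = (-1.573)(36.9/253.049).
|ε| < 1, so demand is inelastic at this price.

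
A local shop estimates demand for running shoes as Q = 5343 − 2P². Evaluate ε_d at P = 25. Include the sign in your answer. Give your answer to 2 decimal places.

At P = 25, Q = 4093.
dQ/dP = −4P = -100.
ε = (dQ/dP)(P/Q) = (-100)(25/4093).

-0.61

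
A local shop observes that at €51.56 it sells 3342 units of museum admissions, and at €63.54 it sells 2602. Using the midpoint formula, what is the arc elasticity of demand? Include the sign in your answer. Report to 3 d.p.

ΔQ = 2602 − 3342 = -740; ΔP = 63.54 − 51.56 = 11.98.
Midpoints: P̄ = 57.55, Q̄ = 2972.0.
ε = (ΔQ/ΔP)(P̄/Q̄) = (-740/11.98)(57.55/2972.0).

-1.196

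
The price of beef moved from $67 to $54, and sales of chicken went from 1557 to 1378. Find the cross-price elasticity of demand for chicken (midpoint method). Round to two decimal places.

0.57

ΔQ_x = 1378 − 1557 = -179; ΔP_y = 54 − 67 = -13.
Midpoints: P̄_y = 60.50, Q̄_x = 1467.5.
ε_xy = (ΔQ_x/ΔP_y)(P̄_y/Q̄_x) = (-179/-13)(60.50/1467.5).
ε_xy > 0, so the goods are substitutes.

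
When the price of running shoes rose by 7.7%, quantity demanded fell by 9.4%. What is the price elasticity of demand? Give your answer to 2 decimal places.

ε = %ΔQ / %ΔP = (-9.4)/(7.7) = -1.221.

-1.22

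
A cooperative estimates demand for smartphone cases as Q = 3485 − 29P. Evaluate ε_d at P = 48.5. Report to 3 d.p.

At P = 48.5, Q = 2078.500.
dQ/dP = −29.
ε = (dQ/dP)(P/Q) = (-29)(48.5/2078.500).

-0.677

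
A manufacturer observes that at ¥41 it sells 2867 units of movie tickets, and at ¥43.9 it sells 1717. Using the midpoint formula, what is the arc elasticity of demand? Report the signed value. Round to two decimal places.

ΔQ = 1717 − 2867 = -1150; ΔP = 43.9 − 41 = 2.9.
Midpoints: P̄ = 42.45, Q̄ = 2292.0.
ε = (ΔQ/ΔP)(P̄/Q̄) = (-1150/2.9)(42.45/2292.0).

-7.34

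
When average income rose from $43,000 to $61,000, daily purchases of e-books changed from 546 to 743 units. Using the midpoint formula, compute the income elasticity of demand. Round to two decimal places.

0.88

ΔQ = 197, ΔI = 18000. Midpoints: Ī = 52,000, Q̄ = 644.5.
ε_I = (ΔQ/ΔI)(Ī/Q̄) = (197/18000)(52000/644.5).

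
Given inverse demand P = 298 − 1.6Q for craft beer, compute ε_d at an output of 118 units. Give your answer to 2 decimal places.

At Q = 118, P = 298 − 1.6(118) = 109.20.
dP/dQ = −1.6, so dQ/dP = 1/(−1.6) = -0.625.
ε = (dQ/dP)(P/Q) = (-0.625)(109.20/118).

-0.58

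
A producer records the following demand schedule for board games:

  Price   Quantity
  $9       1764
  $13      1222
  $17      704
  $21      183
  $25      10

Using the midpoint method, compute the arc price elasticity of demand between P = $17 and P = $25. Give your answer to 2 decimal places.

-5.10

At P = 17, Q = 704; at P = 25, Q = 10.
ΔQ = -694, ΔP = 8. Midpoints: P̄ = 21.00, Q̄ = 357.0.
ε = (ΔQ/ΔP)(P̄/Q̄) = (-694/8)(21.00/357.0).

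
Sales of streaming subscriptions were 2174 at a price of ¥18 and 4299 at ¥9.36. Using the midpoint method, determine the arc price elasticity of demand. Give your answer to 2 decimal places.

-1.04

ΔQ = 4299 − 2174 = 2125; ΔP = 9.36 − 18 = -8.64.
Midpoints: P̄ = 13.68, Q̄ = 3236.5.
ε = (ΔQ/ΔP)(P̄/Q̄) = (2125/-8.64)(13.68/3236.5).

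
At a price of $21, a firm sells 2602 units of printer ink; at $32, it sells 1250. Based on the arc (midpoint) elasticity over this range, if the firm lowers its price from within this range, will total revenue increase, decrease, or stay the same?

Arc ε = (-1352/11)(26.50/1926.0) ≈ -1.691.
|ε| = 1.69 > 1, so demand is elastic. A price cut therefore raises total revenue.

increase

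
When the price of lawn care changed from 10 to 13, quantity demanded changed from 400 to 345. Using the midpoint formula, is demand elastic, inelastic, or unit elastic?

Arc ε ≈ -0.566.
|ε| = 0.57 < 1.

inelastic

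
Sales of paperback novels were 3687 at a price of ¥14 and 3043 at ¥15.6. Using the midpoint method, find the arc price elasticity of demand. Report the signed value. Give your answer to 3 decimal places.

ΔQ = 3043 − 3687 = -644; ΔP = 15.6 − 14 = 1.6.
Midpoints: P̄ = 14.80, Q̄ = 3365.0.
ε = (ΔQ/ΔP)(P̄/Q̄) = (-644/1.6)(14.80/3365.0).

-1.770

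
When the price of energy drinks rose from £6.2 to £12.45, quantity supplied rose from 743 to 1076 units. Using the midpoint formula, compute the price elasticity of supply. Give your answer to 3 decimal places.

0.546

ΔQ = 1076 − 743 = 333; ΔP = 12.45 − 6.2 = 6.25.
Midpoints: P̄ = 9.32, Q̄ = 909.5.
ε_s = (ΔQ/ΔP)(P̄/Q̄) = (333/6.25)(9.32/909.5).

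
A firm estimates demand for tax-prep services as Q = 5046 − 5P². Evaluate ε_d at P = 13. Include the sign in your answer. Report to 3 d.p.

-0.402

At P = 13, Q = 4201.
dQ/dP = −10P = -130.
ε = (dQ/dP)(P/Q) = (-130)(13/4201).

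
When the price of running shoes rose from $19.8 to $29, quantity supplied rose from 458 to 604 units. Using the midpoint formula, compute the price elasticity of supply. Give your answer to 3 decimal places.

ΔQ = 604 − 458 = 146; ΔP = 29 − 19.8 = 9.2.
Midpoints: P̄ = 24.40, Q̄ = 531.0.
ε_s = (ΔQ/ΔP)(P̄/Q̄) = (146/9.2)(24.40/531.0).

0.729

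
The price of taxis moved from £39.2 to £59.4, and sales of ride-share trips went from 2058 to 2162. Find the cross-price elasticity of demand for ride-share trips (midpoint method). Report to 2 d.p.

0.12

ΔQ_x = 2162 − 2058 = 104; ΔP_y = 59.4 − 39.2 = 20.2.
Midpoints: P̄_y = 49.30, Q̄_x = 2110.0.
ε_xy = (ΔQ_x/ΔP_y)(P̄_y/Q̄_x) = (104/20.2)(49.30/2110.0).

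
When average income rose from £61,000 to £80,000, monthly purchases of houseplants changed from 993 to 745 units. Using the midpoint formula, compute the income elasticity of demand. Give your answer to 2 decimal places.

-1.06

ΔQ = -248, ΔI = 19000. Midpoints: Ī = 70,500, Q̄ = 869.0.
ε_I = (ΔQ/ΔI)(Ī/Q̄) = (-248/19000)(70500/869.0).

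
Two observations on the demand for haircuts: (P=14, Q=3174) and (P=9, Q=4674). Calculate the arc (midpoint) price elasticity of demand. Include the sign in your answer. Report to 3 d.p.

ΔQ = 4674 − 3174 = 1500; ΔP = 9 − 14 = -5.
Midpoints: P̄ = 11.50, Q̄ = 3924.0.
ε = (ΔQ/ΔP)(P̄/Q̄) = (1500/-5)(11.50/3924.0).

-0.879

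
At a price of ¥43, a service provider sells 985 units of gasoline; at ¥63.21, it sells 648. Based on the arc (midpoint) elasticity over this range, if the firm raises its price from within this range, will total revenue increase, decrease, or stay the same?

Arc ε = (-337/20.21)(53.11/816.5) ≈ -1.085.
|ε| = 1.08 > 1, so demand is elastic. A price rise therefore reduces total revenue.

decrease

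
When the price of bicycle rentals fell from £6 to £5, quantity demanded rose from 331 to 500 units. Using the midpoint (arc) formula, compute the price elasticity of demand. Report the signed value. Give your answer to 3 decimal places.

-2.237

ΔQ = 500 − 331 = 169; ΔP = 5 − 6 = -1.
Midpoints: P̄ = 5.50, Q̄ = 415.5.
ε = (ΔQ/ΔP)(P̄/Q̄) = (169/-1)(5.50/415.5).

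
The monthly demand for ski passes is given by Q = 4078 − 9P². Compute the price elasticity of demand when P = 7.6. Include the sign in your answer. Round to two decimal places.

At P = 7.6, Q = 3558.160.
dQ/dP = −18P = -136.800.
ε = (dQ/dP)(P/Q) = (-136.800)(7.6/3558.160).
|ε| < 1, so demand is inelastic at this price.

-0.29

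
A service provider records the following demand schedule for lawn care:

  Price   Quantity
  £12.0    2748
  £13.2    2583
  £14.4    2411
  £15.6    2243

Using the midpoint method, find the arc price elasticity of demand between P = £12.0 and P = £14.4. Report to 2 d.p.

-0.72

At P = 12.0, Q = 2748; at P = 14.4, Q = 2411.
ΔQ = -337, ΔP = 2.4. Midpoints: P̄ = 13.20, Q̄ = 2579.5.
ε = (ΔQ/ΔP)(P̄/Q̄) = (-337/2.4)(13.20/2579.5).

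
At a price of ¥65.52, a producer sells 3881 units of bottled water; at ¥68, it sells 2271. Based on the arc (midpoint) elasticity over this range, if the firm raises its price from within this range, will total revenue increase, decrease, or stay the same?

decrease

Arc ε = (-1610/2.48)(66.76/3076.0) ≈ -14.090.
|ε| = 14.09 > 1, so demand is elastic. A price rise therefore reduces total revenue.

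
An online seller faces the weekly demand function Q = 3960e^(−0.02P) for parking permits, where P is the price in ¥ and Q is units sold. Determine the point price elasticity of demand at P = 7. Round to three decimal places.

At P = 7, Q = 3442.659.
dQ/dP = −0.02·3960e^(−0.02P) = −0.02Q = -68.853.
ε = (dQ/dP)(P/Q) = (-68.853)(7/3442.659).

-0.140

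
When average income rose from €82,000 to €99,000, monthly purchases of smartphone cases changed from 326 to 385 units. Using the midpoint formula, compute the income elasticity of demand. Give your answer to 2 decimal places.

ΔQ = 59, ΔI = 17000. Midpoints: Ī = 90,500, Q̄ = 355.5.
ε_I = (ΔQ/ΔI)(Ī/Q̄) = (59/17000)(90500/355.5).
ε_I > 0, so the good is normal.

0.88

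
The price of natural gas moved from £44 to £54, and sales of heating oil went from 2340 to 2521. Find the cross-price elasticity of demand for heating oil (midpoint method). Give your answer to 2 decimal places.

ΔQ_x = 2521 − 2340 = 181; ΔP_y = 54 − 44 = 10.
Midpoints: P̄_y = 49.00, Q̄_x = 2430.5.
ε_xy = (ΔQ_x/ΔP_y)(P̄_y/Q̄_x) = (181/10)(49.00/2430.5).

0.36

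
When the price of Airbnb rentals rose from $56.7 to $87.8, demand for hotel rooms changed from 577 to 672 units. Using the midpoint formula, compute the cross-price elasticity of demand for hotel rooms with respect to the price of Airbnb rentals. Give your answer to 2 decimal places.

0.35

ΔQ_x = 672 − 577 = 95; ΔP_y = 87.8 − 56.7 = 31.1.
Midpoints: P̄_y = 72.25, Q̄_x = 624.5.
ε_xy = (ΔQ_x/ΔP_y)(P̄_y/Q̄_x) = (95/31.1)(72.25/624.5).
ε_xy > 0, so the goods are substitutes.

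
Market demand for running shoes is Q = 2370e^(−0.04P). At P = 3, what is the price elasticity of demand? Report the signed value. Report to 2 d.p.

-0.12

At P = 3, Q = 2102.001.
dQ/dP = −0.04·2370e^(−0.04P) = −0.04Q = -84.080.
ε = (dQ/dP)(P/Q) = (-84.080)(3/2102.001).
|ε| < 1, so demand is inelastic at this price.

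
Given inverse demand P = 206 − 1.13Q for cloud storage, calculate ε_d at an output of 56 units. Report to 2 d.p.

-2.26

At Q = 56, P = 206 − 1.13(56) = 142.72.
dP/dQ = −1.13, so dQ/dP = 1/(−1.13) = -0.885.
ε = (dQ/dP)(P/Q) = (-0.885)(142.72/56).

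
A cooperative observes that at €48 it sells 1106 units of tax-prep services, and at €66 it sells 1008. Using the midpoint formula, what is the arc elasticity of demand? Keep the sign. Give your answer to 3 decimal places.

ΔQ = 1008 − 1106 = -98; ΔP = 66 − 48 = 18.
Midpoints: P̄ = 57.00, Q̄ = 1057.0.
ε = (ΔQ/ΔP)(P̄/Q̄) = (-98/18)(57.00/1057.0).

-0.294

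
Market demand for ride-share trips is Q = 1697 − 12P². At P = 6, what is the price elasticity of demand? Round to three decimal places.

At P = 6, Q = 1265.
dQ/dP = −24P = -144.
ε = (dQ/dP)(P/Q) = (-144)(6/1265).
|ε| < 1, so demand is inelastic at this price.

-0.683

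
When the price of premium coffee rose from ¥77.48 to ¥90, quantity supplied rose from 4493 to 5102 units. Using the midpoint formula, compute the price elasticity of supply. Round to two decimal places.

0.85

ΔQ = 5102 − 4493 = 609; ΔP = 90 − 77.48 = 12.52.
Midpoints: P̄ = 83.74, Q̄ = 4797.5.
ε_s = (ΔQ/ΔP)(P̄/Q̄) = (609/12.52)(83.74/4797.5).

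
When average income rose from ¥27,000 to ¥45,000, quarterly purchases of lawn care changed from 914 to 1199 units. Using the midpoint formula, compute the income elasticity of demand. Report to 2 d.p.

ΔQ = 285, ΔI = 18000. Midpoints: Ī = 36,000, Q̄ = 1056.5.
ε_I = (ΔQ/ΔI)(Ī/Q̄) = (285/18000)(36000/1056.5).

0.54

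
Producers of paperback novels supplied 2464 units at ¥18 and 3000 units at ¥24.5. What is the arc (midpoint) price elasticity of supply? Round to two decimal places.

ΔQ = 3000 − 2464 = 536; ΔP = 24.5 − 18 = 6.5.
Midpoints: P̄ = 21.25, Q̄ = 2732.0.
ε_s = (ΔQ/ΔP)(P̄/Q̄) = (536/6.5)(21.25/2732.0).

0.64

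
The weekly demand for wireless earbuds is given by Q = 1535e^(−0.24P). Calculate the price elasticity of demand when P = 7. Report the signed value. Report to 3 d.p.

-1.680

At P = 7, Q = 286.084.
dQ/dP = −0.24·1535e^(−0.24P) = −0.24Q = -68.660.
ε = (dQ/dP)(P/Q) = (-68.660)(7/286.084).
|ε| > 1, so demand is elastic at this price.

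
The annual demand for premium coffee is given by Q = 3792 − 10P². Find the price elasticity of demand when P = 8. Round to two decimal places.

-0.41

At P = 8, Q = 3152.
dQ/dP = −20P = -160.
ε = (dQ/dP)(P/Q) = (-160)(8/3152).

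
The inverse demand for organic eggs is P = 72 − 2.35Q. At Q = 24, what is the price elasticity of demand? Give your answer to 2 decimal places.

-0.28

At Q = 24, P = 72 − 2.35(24) = 15.60.
dP/dQ = −2.35, so dQ/dP = 1/(−2.35) = -0.426.
ε = (dQ/dP)(P/Q) = (-0.426)(15.60/24).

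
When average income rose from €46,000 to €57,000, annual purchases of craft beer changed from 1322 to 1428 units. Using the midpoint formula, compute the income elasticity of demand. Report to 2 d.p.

ΔQ = 106, ΔI = 11000. Midpoints: Ī = 51,500, Q̄ = 1375.0.
ε_I = (ΔQ/ΔI)(Ī/Q̄) = (106/11000)(51500/1375.0).

0.36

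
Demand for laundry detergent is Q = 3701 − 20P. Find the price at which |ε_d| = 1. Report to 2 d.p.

92.53

For linear demand Q = a − bP, ε = −bP/(a − bP). |ε| = 1 when bP = a − bP, i.e. P = a/(2b).
P = 3701/(2·20) = 3701/40 = 92.5250.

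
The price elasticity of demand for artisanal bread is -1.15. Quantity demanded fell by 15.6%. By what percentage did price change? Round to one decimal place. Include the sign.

13.6%

%ΔP ≈ %ΔQ / ε = (-15.6%)/(-1.15) = 13.57%.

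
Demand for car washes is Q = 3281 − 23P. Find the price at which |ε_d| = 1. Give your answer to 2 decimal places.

For linear demand Q = a − bP, ε = −bP/(a − bP). |ε| = 1 when bP = a − bP, i.e. P = a/(2b).
P = 3281/(2·23) = 3281/46 = 71.3261.

71.33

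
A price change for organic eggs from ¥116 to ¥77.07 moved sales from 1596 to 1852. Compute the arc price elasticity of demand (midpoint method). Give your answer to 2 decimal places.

ΔQ = 1852 − 1596 = 256; ΔP = 77.07 − 116 = -38.93.
Midpoints: P̄ = 96.53, Q̄ = 1724.0.
ε = (ΔQ/ΔP)(P̄/Q̄) = (256/-38.93)(96.53/1724.0).

-0.37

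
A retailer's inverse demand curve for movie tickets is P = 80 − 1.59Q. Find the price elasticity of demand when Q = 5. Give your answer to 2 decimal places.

-9.06

At Q = 5, P = 80 − 1.59(5) = 72.05.
dP/dQ = −1.59, so dQ/dP = 1/(−1.59) = -0.629.
ε = (dQ/dP)(P/Q) = (-0.629)(72.05/5).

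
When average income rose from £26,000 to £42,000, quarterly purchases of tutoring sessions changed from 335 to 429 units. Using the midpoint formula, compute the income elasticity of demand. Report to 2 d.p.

0.52

ΔQ = 94, ΔI = 16000. Midpoints: Ī = 34,000, Q̄ = 382.0.
ε_I = (ΔQ/ΔI)(Ī/Q̄) = (94/16000)(34000/382.0).
ε_I > 0, so the good is normal.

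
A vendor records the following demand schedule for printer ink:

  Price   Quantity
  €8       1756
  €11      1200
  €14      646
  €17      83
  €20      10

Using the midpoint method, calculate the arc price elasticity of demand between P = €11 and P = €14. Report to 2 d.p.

At P = 11, Q = 1200; at P = 14, Q = 646.
ΔQ = -554, ΔP = 3. Midpoints: P̄ = 12.50, Q̄ = 923.0.
ε = (ΔQ/ΔP)(P̄/Q̄) = (-554/3)(12.50/923.0).

-2.50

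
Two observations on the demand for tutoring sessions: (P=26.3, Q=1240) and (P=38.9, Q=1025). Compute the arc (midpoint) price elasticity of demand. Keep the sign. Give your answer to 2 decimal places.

ΔQ = 1025 − 1240 = -215; ΔP = 38.9 − 26.3 = 12.6.
Midpoints: P̄ = 32.60, Q̄ = 1132.5.
ε = (ΔQ/ΔP)(P̄/Q̄) = (-215/12.6)(32.60/1132.5).

-0.49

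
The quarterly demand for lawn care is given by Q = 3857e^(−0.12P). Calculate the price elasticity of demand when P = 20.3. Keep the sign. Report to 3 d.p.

At P = 20.3, Q = 337.527.
dQ/dP = −0.12·3857e^(−0.12P) = −0.12Q = -40.503.
ε = (dQ/dP)(P/Q) = (-40.503)(20.3/337.527).
|ε| > 1, so demand is elastic at this price.

-2.436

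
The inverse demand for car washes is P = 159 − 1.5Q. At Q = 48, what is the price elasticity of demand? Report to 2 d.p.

-1.21

At Q = 48, P = 159 − 1.5(48) = 87.00.
dP/dQ = −1.5, so dQ/dP = 1/(−1.5) = -0.667.
ε = (dQ/dP)(P/Q) = (-0.667)(87.00/48).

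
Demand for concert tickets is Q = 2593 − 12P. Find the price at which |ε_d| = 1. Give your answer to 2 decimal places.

108.04

For linear demand Q = a − bP, ε = −bP/(a − bP). |ε| = 1 when bP = a − bP, i.e. P = a/(2b).
P = 2593/(2·12) = 2593/24 = 108.0417.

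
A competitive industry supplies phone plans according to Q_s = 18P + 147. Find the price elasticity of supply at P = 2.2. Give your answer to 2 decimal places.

0.21

At P = 2.2, Q_s = 186.60.
dQ_s/dP = 18.
ε_s = (dQ_s/dP)(P/Q_s) = (18)(2.2/186.60).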